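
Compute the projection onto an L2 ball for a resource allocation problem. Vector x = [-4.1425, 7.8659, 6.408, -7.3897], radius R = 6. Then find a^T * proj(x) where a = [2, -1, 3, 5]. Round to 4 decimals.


Step 1: Compute ||x|| (intermediates to 6 decimals).
||x|| = sqrt((-4.1425)^2 + 7.8659^2 + 6.408^2 + (-7.3897)^2) = 13.217519
Step 2: Project.
Since ||x|| > R, scale = R/||x|| = 6/13.217519 = 0.453943, proj(x) = scale * x
proj(x) = [-1.880459, 3.57067, 2.908867, -3.354503]
Step 3: Dot product.
a^T * proj(x) = 2*(-1.880459) - 1*3.57067 + 3*2.908867 + 5*(-3.354503) = -15.3775


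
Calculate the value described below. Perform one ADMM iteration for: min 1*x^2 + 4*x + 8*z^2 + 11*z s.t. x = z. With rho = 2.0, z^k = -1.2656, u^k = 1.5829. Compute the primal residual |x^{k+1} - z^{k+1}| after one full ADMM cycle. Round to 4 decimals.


ADMM iteration with rho = 2.0, z^k = -1.2656, u^k = 1.5829
Step 1: x-update.
Minimize 1*x^2 + 4*x + (2.0/2)*(x + 1.2656 + 1.5829)^2
FOC: (2*1 + 2.0)*x = -4 + 2.0*(-1.2656 - 1.5829)
x^{k+1} = -2.4243
Step 2: z-update.
Minimize 8*z^2 + 11*z + (2.0/2)*(-2.4243 - z + 1.5829)^2
FOC: (2*8 + 2.0)*z = -11 + 2.0*(-2.4243 + 1.5829)
z^{k+1} = -0.7046
Step 3: u-update.
u^{k+1} = 1.5829 - 2.4243 + 0.7046 = -0.1368
Step 4: Primal residual = |-2.4243 + 0.7046| = 1.7197


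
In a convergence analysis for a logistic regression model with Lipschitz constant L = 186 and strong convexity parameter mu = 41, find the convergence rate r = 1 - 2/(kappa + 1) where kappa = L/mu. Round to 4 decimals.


Step 1: Compute the condition number.
kappa = L/mu = 186/41 = 4.5366
Step 2: Compute the convergence rate.
r = 1 - 2/(kappa + 1) = 1 - 2*mu/(L + mu) = (L - mu)/(L + mu) = 145/227 = 0.6388


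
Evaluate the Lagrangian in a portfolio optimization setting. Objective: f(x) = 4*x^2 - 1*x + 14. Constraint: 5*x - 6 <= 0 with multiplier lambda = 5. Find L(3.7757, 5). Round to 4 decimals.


Step 1: Evaluate f(x).
f(3.7757) = 4*3.7757^2 - 1*3.7757 + 14 = 67.2479
Step 2: Evaluate g(x).
g(3.7757) = 5*3.7757 - 6 = 12.8785
Step 3: Compute Lagrangian.
L = 67.2479 + 5*12.8785 = 131.6404


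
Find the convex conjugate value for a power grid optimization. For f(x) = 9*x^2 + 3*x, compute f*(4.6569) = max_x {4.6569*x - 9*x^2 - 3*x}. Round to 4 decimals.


f*(y) = sup_x {y*x - a*x^2 - b*x} = sup_x {(y-b)*x - a*x^2}
FOC: (y - b) - 2a*x = 0 => x* = (y - b)/(2a)
x* = (4.6569 - 3)/(2*9) = 0.0921
f*(4.6569) = (y-b)^2/(4a) = (4.6569 - 3)^2/(4*9)
= 2.7453/36 = 0.0763


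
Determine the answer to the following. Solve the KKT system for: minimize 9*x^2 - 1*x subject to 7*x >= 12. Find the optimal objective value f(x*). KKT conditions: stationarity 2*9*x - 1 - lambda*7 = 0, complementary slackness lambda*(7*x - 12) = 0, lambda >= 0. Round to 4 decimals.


Step 1: Try lambda = 0 (constraint inactive).
x_unc = 1/(2*9) = 0.0556
Check: 7*0.0556 = 0.3892 < 12 -- violated!
Step 2: Constraint must be active: 7*x = 12
x* = 12/7 = 1.7143 (rounded; the exact value 12/7 is used below)
lambda = (2*9*(12/7) - 1)/7 = 4.2653
Step 3: Compute optimal value.
f(x*) = 9*(12/7)^2 - 1*(12/7) = 24.7347


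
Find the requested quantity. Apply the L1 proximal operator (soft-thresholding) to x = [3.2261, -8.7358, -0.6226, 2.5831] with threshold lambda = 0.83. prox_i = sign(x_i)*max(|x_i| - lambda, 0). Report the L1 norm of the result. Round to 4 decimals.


Soft-thresholding with lambda = 0.83:
prox(3.2261) = sign(3.2261)*max(|3.2261| - 0.83, 0) = 2.3961
prox(-8.7358) = sign(-8.7358)*max(|-8.7358| - 0.83, 0) = -7.9058
prox(-0.6226) = sign(-0.6226)*max(|-0.6226| - 0.83, 0) = 0.0
prox(2.5831) = sign(2.5831)*max(|2.5831| - 0.83, 0) = 1.7531
prox(x) = [2.3961, -7.9058, 0.0, 1.7531]
||prox(x)||_1 = 2.3961 + 7.9058 + 0.0 + 1.7531 = 12.055


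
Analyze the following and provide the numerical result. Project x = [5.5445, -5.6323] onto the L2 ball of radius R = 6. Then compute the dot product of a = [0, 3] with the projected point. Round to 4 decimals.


Step 1: Compute ||x|| (intermediates to 6 decimals).
||x|| = sqrt(5.5445^2 + (-5.6323)^2) = 7.903435
Step 2: Project.
Since ||x|| > R, scale = R/||x|| = 6/7.903435 = 0.759164, proj(x) = scale * x
proj(x) = [4.209185, -4.275839]
Step 3: Dot product.
a^T * proj(x) = 0*4.209185 + 3*(-4.275839) = -12.8275


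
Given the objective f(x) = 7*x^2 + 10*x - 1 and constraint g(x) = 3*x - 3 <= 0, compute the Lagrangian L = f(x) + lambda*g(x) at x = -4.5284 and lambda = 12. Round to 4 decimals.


Step 1: Evaluate f(x).
f(-4.5284) = 7*(-4.5284)^2 + 10*(-4.5284) - 1 = 97.2608
Step 2: Evaluate g(x).
g(-4.5284) = 3*-4.5284 - 3 = -16.5852
Step 3: Compute Lagrangian.
L = 97.2608 + 12*-16.5852 = -101.7616


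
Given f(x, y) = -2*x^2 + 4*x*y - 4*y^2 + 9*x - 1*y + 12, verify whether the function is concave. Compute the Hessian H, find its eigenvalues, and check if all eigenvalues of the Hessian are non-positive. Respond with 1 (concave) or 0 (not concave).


The Hessian of f(x,y) = -2*x^2 + 4*x*y - 4*y^2 + 9*x - 1*y + 12 is:
H = [[-4, 4], [4, -8]]
Trace = -4 - 8 = -12
Determinant = -4*-8 - (4)^2 = 16
Discriminant = (-12)^2 - 4*16 = 80.0
Eigenvalues: lambda_1 = -10.4721, lambda_2 = -1.5279
The function is concave.

1


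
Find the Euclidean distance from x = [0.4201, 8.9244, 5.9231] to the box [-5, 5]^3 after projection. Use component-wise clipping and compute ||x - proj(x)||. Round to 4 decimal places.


Project each component onto [-5, 5].
clip(0.4201) = 0.4201, clip(8.9244) = 5.0, clip(5.9231) = 5.0
Projection = [0.4201, 5.0, 5.0]
Squared diffs: [0.0, 15.4009, 0.8521]
Distance = sqrt(16.253) = 4.0315


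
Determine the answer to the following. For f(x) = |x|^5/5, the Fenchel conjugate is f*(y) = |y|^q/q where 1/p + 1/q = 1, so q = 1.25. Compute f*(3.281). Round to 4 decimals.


The conjugate exponent q satisfies 1/p + 1/q = 1.
p = 5, so q = 5/(5 - 1) = 1.25
|y|^q = 3.281^1.25 = 4.4158
f*(3.281) = 4.4158 / 1.25 = 3.5326


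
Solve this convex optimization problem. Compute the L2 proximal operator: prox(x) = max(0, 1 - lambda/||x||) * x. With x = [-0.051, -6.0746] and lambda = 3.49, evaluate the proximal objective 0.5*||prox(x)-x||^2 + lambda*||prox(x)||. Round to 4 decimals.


Step 1: Compute ||x||.
||x|| = 6.0748
Step 2: Compute scaling factor.
scale = max(0, 1 - 3.49/6.0748) = 0.4255
Step 3: prox(x) = [-0.0217, -2.5847]
||prox(x)|| = 2.5848
Step 4: Proximal objective.
0.5*||prox-x||^2 = 6.0901
lambda*||prox|| = 9.021
Total = 15.1111


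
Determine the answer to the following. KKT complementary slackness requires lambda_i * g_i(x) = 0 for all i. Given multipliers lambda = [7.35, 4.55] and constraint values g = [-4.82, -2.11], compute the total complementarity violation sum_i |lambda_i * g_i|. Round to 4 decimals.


KKT complementary slackness check:
lambda_1 * g_1 = 7.35 * -4.82 = -35.427
lambda_2 * g_2 = 4.55 * -2.11 = -9.6005
Total violation = 35.427 + 9.6005 = 45.0275


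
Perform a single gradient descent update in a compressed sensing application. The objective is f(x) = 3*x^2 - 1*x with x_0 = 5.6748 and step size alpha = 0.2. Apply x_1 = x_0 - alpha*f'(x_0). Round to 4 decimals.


We compute the gradient at x_0 and apply the update.
f'(x) = 6*x - 1
f'(5.6748) = 6*5.6748 - 1 = 33.0488
x_1 = 5.6748 - 0.2*33.0488 = -0.935


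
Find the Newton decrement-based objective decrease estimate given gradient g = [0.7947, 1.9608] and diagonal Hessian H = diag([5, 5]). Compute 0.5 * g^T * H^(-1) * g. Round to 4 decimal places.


Step 1: H is diagonal, so H^(-1) * g = [0.1589, 0.3922].
Step 2: g^T H^(-1) g = sum_i g_i^2 / H_ii
  = (0.7947)^2/5 + (1.9608)^2/5
  = 0.1263 + 0.7689 = 0.8953
Step 3: Objective decrease = 0.5 * g^T H^(-1) g = 0.4476


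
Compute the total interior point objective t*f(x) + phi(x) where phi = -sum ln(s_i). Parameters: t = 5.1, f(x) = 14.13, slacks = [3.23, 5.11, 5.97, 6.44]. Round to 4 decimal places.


Step 1: Compute log-barrier.
ln values: [1.1725, 1.6312, 1.7867, 1.8625]
phi = -(1.1725 + 1.6312 + 1.7867 + 1.8625) = -6.453
Step 2: Compute augmented objective.
t*f(x) = 5.1*14.13 = 72.063
Total = 72.063 - 6.453 = 65.61


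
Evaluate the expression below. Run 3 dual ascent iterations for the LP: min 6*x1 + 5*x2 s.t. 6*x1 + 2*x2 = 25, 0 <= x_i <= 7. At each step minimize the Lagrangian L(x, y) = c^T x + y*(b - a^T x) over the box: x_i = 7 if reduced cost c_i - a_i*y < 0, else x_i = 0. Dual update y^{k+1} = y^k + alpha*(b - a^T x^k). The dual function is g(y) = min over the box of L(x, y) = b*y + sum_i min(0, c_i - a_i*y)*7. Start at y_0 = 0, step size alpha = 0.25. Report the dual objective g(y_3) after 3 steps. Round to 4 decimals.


Dual ascent for LP: min 6*x1 + 5*x2, 6*x1 + 2*x2 = 25, 0 <= x_i <= 7
Step 1: y^k = 0.0, reduced costs: (6.0, 5.0)
  x^k = (0.0, 0.0), subgradient = b - a^T x = 25.0
  y^{k+1} = 0.0 + 0.25*25.0 = 6.25
Step 2: y^k = 6.25, reduced costs: (-31.5, -7.5)
  x^k = (7.0, 7.0), subgradient = b - a^T x = -31.0
  y^{k+1} = 6.25 + 0.25*-31.0 = -1.5
Step 3: y^k = -1.5, reduced costs: (15.0, 8.0)
  x^k = (0.0, 0.0), subgradient = b - a^T x = 25.0
  y^{k+1} = -1.5 + 0.25*25.0 = 4.75
Dual objective at y_3 = 4.75: reduced costs (-22.5, -4.5), box minimizer x = (7.0, 7.0)
g(y_3) = b*y + (c1 - a1*y)*x1 + (c2 - a2*y)*x2 = 25*4.75 + (-22.5)*7.0 + (-4.5)*7.0 = 118.75 - 157.5 - 31.5 = -70.25


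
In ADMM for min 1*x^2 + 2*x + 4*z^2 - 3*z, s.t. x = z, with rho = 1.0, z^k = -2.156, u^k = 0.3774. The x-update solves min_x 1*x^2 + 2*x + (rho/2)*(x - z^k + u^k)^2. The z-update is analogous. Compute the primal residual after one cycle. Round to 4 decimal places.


ADMM iteration with rho = 1.0, z^k = -2.156, u^k = 0.3774
Step 1: x-update.
Minimize 1*x^2 + 2*x + (1.0/2)*(x + 2.156 + 0.3774)^2
FOC: (2*1 + 1.0)*x = -2 + 1.0*(-2.156 - 0.3774)
x^{k+1} = -1.5111
Step 2: z-update.
Minimize 4*z^2 - 3*z + (1.0/2)*(-1.5111 - z + 0.3774)^2
FOC: (2*4 + 1.0)*z = 3 + 1.0*(-1.5111 + 0.3774)
z^{k+1} = 0.2074
Step 3: u-update.
u^{k+1} = 0.3774 - 1.5111 - 0.2074 = -1.3411
Step 4: Primal residual = |-1.5111 - 0.2074| = 1.7185


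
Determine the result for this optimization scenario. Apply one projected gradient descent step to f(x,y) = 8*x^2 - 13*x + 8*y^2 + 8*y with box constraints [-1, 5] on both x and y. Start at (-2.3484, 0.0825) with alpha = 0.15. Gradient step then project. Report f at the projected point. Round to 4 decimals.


Step 1: Compute gradient at (-2.3484, 0.0825).
grad_x = 2*8*-2.3484 - 13 = -50.5744
grad_y = 2*8*0.0825 + 8 = 9.32
Step 2: Gradient step.
x_raw = -2.3484 - 0.15*-50.5744 = 5.2378
y_raw = 0.0825 - 0.15*9.32 = -1.3155
Step 3: Project onto [-1, 5].
x_proj = clip(5.2378) = 5.0
y_proj = clip(-1.3155) = -1.0
Step 4: Evaluate f.
f(5.0, -1.0) = 135.0


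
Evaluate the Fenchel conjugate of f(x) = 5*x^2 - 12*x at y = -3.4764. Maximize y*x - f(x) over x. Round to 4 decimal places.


f*(y) = sup_x {y*x - a*x^2 - b*x} = sup_x {(y-b)*x - a*x^2}
FOC: (y - b) - 2a*x = 0 => x* = (y - b)/(2a)
x* = (-3.4764 + 12)/(2*5) = 0.8524
f*(-3.4764) = (y-b)^2/(4a) = (-3.4764 + 12)^2/(4*5)
= 72.6518/20 = 3.6326


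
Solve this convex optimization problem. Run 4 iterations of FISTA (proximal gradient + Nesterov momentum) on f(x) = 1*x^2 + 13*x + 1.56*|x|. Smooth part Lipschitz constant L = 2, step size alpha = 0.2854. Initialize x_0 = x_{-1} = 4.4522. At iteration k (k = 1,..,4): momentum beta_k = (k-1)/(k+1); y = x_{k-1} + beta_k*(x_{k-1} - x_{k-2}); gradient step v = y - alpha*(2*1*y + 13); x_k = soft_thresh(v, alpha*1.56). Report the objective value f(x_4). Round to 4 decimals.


FISTA on f(x) = 1*x^2 + 13*x + 1.56*|x|
L = 2, alpha = 0.2854
Iteration 1: beta = 0.0, y = 4.4522 + 0.0*(4.4522 - 4.4522) = 4.4522
  grad(y) = 21.9044, v = y - alpha*grad = -1.7993
  prox(v) = soft_thresh(-1.7993, 0.4452) = -1.3541
Iteration 2: beta = 0.3333, y = -1.3541 + 0.3333*(-1.3541 - 4.4522) = -3.2895
  grad(y) = 6.421, v = y - alpha*grad = -5.1221
  prox(v) = soft_thresh(-5.1221, 0.4452) = -4.6768
Iteration 3: beta = 0.5, y = -4.6768 + 0.5*(-4.6768 + 1.3541) = -6.3382
  grad(y) = 0.3236, v = y - alpha*grad = -6.4306
  prox(v) = soft_thresh(-6.4306, 0.4452) = -5.9853
Iteration 4: beta = 0.6, y = -5.9853 + 0.6*(-5.9853 + 4.6768) = -6.7704
  grad(y) = -0.5409, v = y - alpha*grad = -6.6161
  prox(v) = soft_thresh(-6.6161, 0.4452) = -6.1708
f(x_4) = 1*(-6.1708)^2 + 13*(-6.1708) + 1.56*|-6.1708| = -32.5151


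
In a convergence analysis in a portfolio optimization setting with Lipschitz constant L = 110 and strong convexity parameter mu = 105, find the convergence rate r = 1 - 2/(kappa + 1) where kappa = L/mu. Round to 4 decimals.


Step 1: Compute the condition number.
kappa = L/mu = 110/105 = 1.0476
Step 2: Compute the convergence rate.
r = 1 - 2/(kappa + 1) = 1 - 2*mu/(L + mu) = (L - mu)/(L + mu) = 5/215 = 0.0233


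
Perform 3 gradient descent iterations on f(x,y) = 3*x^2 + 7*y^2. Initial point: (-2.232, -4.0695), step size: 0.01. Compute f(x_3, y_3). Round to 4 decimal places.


Gradient descent on f(x,y) = 3*x^2 + 7*y^2.
Starting point: (-2.232, -4.0695), alpha = 0.01
Step 1: grad_x = 2*3*-2.232 = -13.392, grad_y = 2*7*-4.0695 = -56.973
  x_1 = -2.232 - 0.01*-13.392 = -2.0981
  y_1 = -4.0695 - 0.01*-56.973 = -3.4998
Step 2: grad_x = 2*3*-2.0981 = -12.5885, grad_y = 2*7*-3.4998 = -48.9968
  x_2 = -2.0981 - 0.01*-12.5885 = -1.9722
  y_2 = -3.4998 - 0.01*-48.9968 = -3.0098
Step 3: grad_x = 2*3*-1.9722 = -11.8332, grad_y = 2*7*-3.0098 = -42.1372
  x_3 = -1.9722 - 0.01*-11.8332 = -1.8539
  y_3 = -3.0098 - 0.01*-42.1372 = -2.5884
f(-1.8539, -2.5884) = 3*(-1.8539)^2 + 7*(-2.5884)^2 = 57.2102


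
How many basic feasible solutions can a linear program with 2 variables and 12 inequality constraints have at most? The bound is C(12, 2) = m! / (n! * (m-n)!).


Each vertex corresponds to some choice of n active constraints out of m, so the number of vertices is at most C(m, n) = m! / (n!(m-n)!).
m = 12, n = 2
Numerator: 12 * 11
Denominator: 2! = 2
C(12, 2) = 66


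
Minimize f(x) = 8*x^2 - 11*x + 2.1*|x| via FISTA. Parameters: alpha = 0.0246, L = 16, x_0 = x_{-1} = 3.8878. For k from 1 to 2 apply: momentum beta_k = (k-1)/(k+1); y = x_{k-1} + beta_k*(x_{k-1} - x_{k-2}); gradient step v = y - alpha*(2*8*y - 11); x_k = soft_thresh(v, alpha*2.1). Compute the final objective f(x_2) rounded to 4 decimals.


FISTA on f(x) = 8*x^2 - 11*x + 2.1*|x|
L = 16, alpha = 0.0246
Iteration 1: beta = 0.0, y = 3.8878 + 0.0*(3.8878 - 3.8878) = 3.8878
  grad(y) = 51.2048, v = y - alpha*grad = 2.6282
  prox(v) = soft_thresh(2.6282, 0.0517) = 2.5765
Iteration 2: beta = 0.3333, y = 2.5765 + 0.3333*(2.5765 - 3.8878) = 2.1394
  grad(y) = 23.2304, v = y - alpha*grad = 1.5679
  prox(v) = soft_thresh(1.5679, 0.0517) = 1.5163
f(x_2) = 8*1.5163^2 - 11*1.5163 + 2.1*|1.5163| = 4.8979


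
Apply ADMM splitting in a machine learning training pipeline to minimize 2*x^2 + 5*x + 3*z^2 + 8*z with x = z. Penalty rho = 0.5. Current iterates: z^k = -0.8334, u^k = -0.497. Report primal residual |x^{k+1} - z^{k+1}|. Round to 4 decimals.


ADMM iteration with rho = 0.5, z^k = -0.8334, u^k = -0.497
Step 1: x-update.
Minimize 2*x^2 + 5*x + (0.5/2)*(x + 0.8334 - 0.497)^2
FOC: (2*2 + 0.5)*x = -5 + 0.5*(-0.8334 + 0.497)
x^{k+1} = -1.1485
Step 2: z-update.
Minimize 3*z^2 + 8*z + (0.5/2)*(-1.1485 - z - 0.497)^2
FOC: (2*3 + 0.5)*z = -8 + 0.5*(-1.1485 - 0.497)
z^{k+1} = -1.3573
Step 3: u-update.
u^{k+1} = -0.497 - 1.1485 + 1.3573 = -0.2881
Step 4: Primal residual = |-1.1485 + 1.3573| = 0.2089


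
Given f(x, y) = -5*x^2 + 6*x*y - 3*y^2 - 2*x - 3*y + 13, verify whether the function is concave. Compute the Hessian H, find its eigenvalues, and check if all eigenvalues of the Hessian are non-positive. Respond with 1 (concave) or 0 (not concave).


The Hessian of f(x,y) = -5*x^2 + 6*x*y - 3*y^2 - 2*x - 3*y + 13 is:
H = [[-10, 6], [6, -6]]
Trace = -10 - 6 = -16
Determinant = -10*-6 - (6)^2 = 24
Discriminant = (-16)^2 - 4*24 = 160.0
Eigenvalues: lambda_1 = -14.3246, lambda_2 = -1.6754
The function is concave.

1


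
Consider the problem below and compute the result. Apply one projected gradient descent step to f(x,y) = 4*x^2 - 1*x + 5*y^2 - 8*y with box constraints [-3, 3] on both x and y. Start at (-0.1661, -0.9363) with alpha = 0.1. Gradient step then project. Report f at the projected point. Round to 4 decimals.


Step 1: Compute gradient at (-0.1661, -0.9363).
grad_x = 2*4*-0.1661 - 1 = -2.3288
grad_y = 2*5*-0.9363 - 8 = -17.363
Step 2: Gradient step.
x_raw = -0.1661 - 0.1*-2.3288 = 0.0668
y_raw = -0.9363 - 0.1*-17.363 = 0.8
Step 3: Project onto [-3, 3].
x_proj = clip(0.0668) = 0.0668
y_proj = clip(0.8) = 0.8
Step 4: Evaluate f.
f(0.0668, 0.8) = -3.2489


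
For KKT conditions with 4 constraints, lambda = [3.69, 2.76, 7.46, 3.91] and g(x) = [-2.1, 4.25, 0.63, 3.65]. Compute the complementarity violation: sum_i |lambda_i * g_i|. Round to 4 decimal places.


KKT complementary slackness check:
lambda_1 * g_1 = 3.69 * -2.1 = -7.749
lambda_2 * g_2 = 2.76 * 4.25 = 11.73
lambda_3 * g_3 = 7.46 * 0.63 = 4.6998
lambda_4 * g_4 = 3.91 * 3.65 = 14.2715
Total violation = 7.749 + 11.73 + 4.6998 + 14.2715 = 38.4503


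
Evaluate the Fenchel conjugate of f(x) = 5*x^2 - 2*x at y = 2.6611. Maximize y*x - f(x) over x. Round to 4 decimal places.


f*(y) = sup_x {y*x - a*x^2 - b*x} = sup_x {(y-b)*x - a*x^2}
FOC: (y - b) - 2a*x = 0 => x* = (y - b)/(2a)
x* = (2.6611 + 2)/(2*5) = 0.4661
f*(2.6611) = (y-b)^2/(4a) = (2.6611 + 2)^2/(4*5)
= 21.7259/20 = 1.0863


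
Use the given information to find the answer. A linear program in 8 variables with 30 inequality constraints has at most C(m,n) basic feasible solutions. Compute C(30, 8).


Each vertex corresponds to some choice of n active constraints out of m, so the number of vertices is at most C(m, n) = m! / (n!(m-n)!).
m = 30, n = 8
Numerator: 30 * 29 * 28 * 27 * 26 * 25 * 24 * 23
Denominator: 8! = 40320
C(30, 8) = 5852925


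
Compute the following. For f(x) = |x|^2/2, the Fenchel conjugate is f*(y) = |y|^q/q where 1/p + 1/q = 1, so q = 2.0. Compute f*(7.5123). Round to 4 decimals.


The conjugate exponent q satisfies 1/p + 1/q = 1.
p = 2, so q = 2/(2 - 1) = 2.0
|y|^q = 7.5123^2.0 = 56.4347
f*(7.5123) = 56.4347 / 2.0 = 28.2173


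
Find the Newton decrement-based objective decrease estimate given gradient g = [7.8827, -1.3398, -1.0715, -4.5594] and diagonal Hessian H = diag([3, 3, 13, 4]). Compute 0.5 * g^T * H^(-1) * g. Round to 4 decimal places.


Step 1: H is diagonal, so H^(-1) * g = [2.6276, -0.4466, -0.0824, -1.1399].
Step 2: g^T H^(-1) g = sum_i g_i^2 / H_ii
  = (7.8827)^2/3 + (-1.3398)^2/3 + (-1.0715)^2/13 + (-4.5594)^2/4
  = 20.7123 + 0.5984 + 0.0883 + 5.197 = 26.596
Step 3: Objective decrease = 0.5 * g^T H^(-1) g = 13.298


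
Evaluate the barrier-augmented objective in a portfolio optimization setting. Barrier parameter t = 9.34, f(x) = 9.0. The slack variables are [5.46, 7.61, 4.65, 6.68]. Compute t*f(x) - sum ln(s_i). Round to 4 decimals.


Step 1: Compute log-barrier.
ln values: [1.6974, 2.0295, 1.5369, 1.8991]
phi = -(1.6974 + 2.0295 + 1.5369 + 1.8991) = -7.1629
Step 2: Compute augmented objective.
t*f(x) = 9.34*9.0 = 84.06
Total = 84.06 - 7.1629 = 76.8971


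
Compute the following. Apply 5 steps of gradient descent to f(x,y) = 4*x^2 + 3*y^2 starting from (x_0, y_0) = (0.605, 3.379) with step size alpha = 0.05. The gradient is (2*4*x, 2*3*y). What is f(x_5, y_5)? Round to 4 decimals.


Gradient descent on f(x,y) = 4*x^2 + 3*y^2.
Starting point: (0.605, 3.379), alpha = 0.05
Step 1: grad_x = 2*4*0.605 = 4.84, grad_y = 2*3*3.379 = 20.274
  x_1 = 0.605 - 0.05*4.84 = 0.363
  y_1 = 3.379 - 0.05*20.274 = 2.3653
Step 2: grad_x = 2*4*0.363 = 2.904, grad_y = 2*3*2.3653 = 14.1918
  x_2 = 0.363 - 0.05*2.904 = 0.2178
  y_2 = 2.3653 - 0.05*14.1918 = 1.6557
Step 3: grad_x = 2*4*0.2178 = 1.7424, grad_y = 2*3*1.6557 = 9.9343
  x_3 = 0.2178 - 0.05*1.7424 = 0.1307
  y_3 = 1.6557 - 0.05*9.9343 = 1.159
Step 4: grad_x = 2*4*0.1307 = 1.0454, grad_y = 2*3*1.159 = 6.954
  x_4 = 0.1307 - 0.05*1.0454 = 0.0784
  y_4 = 1.159 - 0.05*6.954 = 0.8113
Step 5: grad_x = 2*4*0.0784 = 0.6273, grad_y = 2*3*0.8113 = 4.8678
  x_5 = 0.0784 - 0.05*0.6273 = 0.047
  y_5 = 0.8113 - 0.05*4.8678 = 0.5679
f(0.047, 0.5679) = 4*0.047^2 + 3*0.5679^2 = 0.9764


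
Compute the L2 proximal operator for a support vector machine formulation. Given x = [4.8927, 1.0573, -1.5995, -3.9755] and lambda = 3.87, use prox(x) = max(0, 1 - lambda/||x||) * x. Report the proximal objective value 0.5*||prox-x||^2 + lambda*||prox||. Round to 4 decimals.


Step 1: Compute ||x||.
||x|| = 6.5893
Step 2: Compute scaling factor.
scale = max(0, 1 - 3.87/6.5893) = 0.4127
Step 3: prox(x) = [2.0192, 0.4363, -0.6601, -1.6406]
||prox(x)|| = 2.7193
Step 4: Proximal objective.
0.5*||prox-x||^2 = 7.4885
lambda*||prox|| = 10.5237
Total = 18.0123


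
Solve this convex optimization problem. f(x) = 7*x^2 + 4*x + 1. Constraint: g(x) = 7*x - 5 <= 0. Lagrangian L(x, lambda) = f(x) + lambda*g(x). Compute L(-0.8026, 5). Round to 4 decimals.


Step 1: Evaluate f(x).
f(-0.8026) = 7*(-0.8026)^2 + 4*(-0.8026) + 1 = 2.2988
Step 2: Evaluate g(x).
g(-0.8026) = 7*-0.8026 - 5 = -10.6182
Step 3: Compute Lagrangian.
L = 2.2988 + 5*-10.6182 = -50.7922


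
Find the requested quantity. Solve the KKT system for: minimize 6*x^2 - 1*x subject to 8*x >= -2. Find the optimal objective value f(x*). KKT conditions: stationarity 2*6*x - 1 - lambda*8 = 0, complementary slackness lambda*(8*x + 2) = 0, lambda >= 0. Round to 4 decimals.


Step 1: Try lambda = 0 (constraint inactive).
Stationarity: 2*6*x - 1 = 0
x* = 1/(2*6) = 1/12 = 0.0833 (rounded; the exact value 1/12 is used below)
Check constraint: 8*0.0833 = 0.6664 >= -2 -- satisfied.
Step 2: Compute optimal value.
f(x*) = 6*(1/12)^2 - 1*(1/12) = -0.0417


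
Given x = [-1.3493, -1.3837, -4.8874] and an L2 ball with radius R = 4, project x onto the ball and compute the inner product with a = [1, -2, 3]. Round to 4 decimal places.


Step 1: Compute ||x|| (intermediates to 6 decimals).
||x|| = sqrt((-1.3493)^2 + (-1.3837)^2 + (-4.8874)^2) = 5.255656
Step 2: Project.
Since ||x|| > R, scale = R/||x|| = 4/5.255656 = 0.761085, proj(x) = scale * x
proj(x) = [-1.026932, -1.053113, -3.719727]
Step 3: Dot product.
a^T * proj(x) = 1*(-1.026932) - 2*(-1.053113) + 3*(-3.719727) = -10.0799


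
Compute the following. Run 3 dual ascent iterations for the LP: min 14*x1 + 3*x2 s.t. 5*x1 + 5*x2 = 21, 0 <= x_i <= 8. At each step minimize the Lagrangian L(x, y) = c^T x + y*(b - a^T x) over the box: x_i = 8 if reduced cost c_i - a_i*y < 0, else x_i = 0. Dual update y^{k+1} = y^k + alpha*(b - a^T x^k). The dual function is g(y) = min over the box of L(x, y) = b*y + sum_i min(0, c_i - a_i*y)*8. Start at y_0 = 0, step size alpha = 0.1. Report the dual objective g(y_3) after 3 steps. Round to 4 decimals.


Dual ascent for LP: min 14*x1 + 3*x2, 5*x1 + 5*x2 = 21, 0 <= x_i <= 8
Step 1: y^k = 0.0, reduced costs: (14.0, 3.0)
  x^k = (0.0, 0.0), subgradient = b - a^T x = 21.0
  y^{k+1} = 0.0 + 0.1*21.0 = 2.1
Step 2: y^k = 2.1, reduced costs: (3.5, -7.5)
  x^k = (0.0, 8.0), subgradient = b - a^T x = -19.0
  y^{k+1} = 2.1 + 0.1*-19.0 = 0.2
Step 3: y^k = 0.2, reduced costs: (13.0, 2.0)
  x^k = (0.0, 0.0), subgradient = b - a^T x = 21.0
  y^{k+1} = 0.2 + 0.1*21.0 = 2.3
Dual objective at y_3 = 2.3: reduced costs (2.5, -8.5), box minimizer x = (0.0, 8.0)
g(y_3) = b*y + (c1 - a1*y)*x1 + (c2 - a2*y)*x2 = 21*2.3 + 2.5*0.0 + (-8.5)*8.0 = 48.3 + 0.0 - 68.0 = -19.7


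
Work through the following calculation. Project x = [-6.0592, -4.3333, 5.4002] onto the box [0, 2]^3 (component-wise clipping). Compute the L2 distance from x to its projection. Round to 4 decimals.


Project each component onto [0, 2].
clip(-6.0592) = 0.0, clip(-4.3333) = 0.0, clip(5.4002) = 2.0
Projection = [0.0, 0.0, 2.0]
Squared diffs: [36.7139, 18.7775, 11.5614]
Distance = sqrt(67.0528) = 8.1886


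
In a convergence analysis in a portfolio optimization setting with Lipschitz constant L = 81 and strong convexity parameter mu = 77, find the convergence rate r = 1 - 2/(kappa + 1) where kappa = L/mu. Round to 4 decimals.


Step 1: Compute the condition number.
kappa = L/mu = 81/77 = 1.0519
Step 2: Compute the convergence rate.
r = 1 - 2/(kappa + 1) = 1 - 2*mu/(L + mu) = (L - mu)/(L + mu) = 4/158 = 0.0253


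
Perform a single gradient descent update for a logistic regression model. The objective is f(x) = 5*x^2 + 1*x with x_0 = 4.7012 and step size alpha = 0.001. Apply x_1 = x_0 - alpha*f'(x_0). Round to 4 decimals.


We compute the gradient at x_0 and apply the update.
f'(x) = 10*x + 1
f'(4.7012) = 10*4.7012 + 1 = 48.012
x_1 = 4.7012 - 0.001*48.012 = 4.6532


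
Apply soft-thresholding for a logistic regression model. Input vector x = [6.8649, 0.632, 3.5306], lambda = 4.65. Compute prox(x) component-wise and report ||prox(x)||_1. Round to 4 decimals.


Soft-thresholding with lambda = 4.65:
prox(6.8649) = sign(6.8649)*max(|6.8649| - 4.65, 0) = 2.2149
prox(0.632) = sign(0.632)*max(|0.632| - 4.65, 0) = 0.0
prox(3.5306) = sign(3.5306)*max(|3.5306| - 4.65, 0) = 0.0
prox(x) = [2.2149, 0.0, 0.0]
||prox(x)||_1 = 2.2149 + 0.0 + 0.0 = 2.2149


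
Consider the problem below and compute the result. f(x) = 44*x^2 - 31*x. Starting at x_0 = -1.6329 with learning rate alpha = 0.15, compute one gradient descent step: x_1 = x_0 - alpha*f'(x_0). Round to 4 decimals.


We compute the gradient at x_0 and apply the update.
f'(x) = 88*x - 31
f'(-1.6329) = 88*-1.6329 - 31 = -174.6952
x_1 = -1.6329 - 0.15*-174.6952 = 24.5714


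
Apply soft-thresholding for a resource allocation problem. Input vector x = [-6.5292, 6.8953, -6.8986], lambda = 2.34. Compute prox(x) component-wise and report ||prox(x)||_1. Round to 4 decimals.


Soft-thresholding with lambda = 2.34:
prox(-6.5292) = sign(-6.5292)*max(|-6.5292| - 2.34, 0) = -4.1892
prox(6.8953) = sign(6.8953)*max(|6.8953| - 2.34, 0) = 4.5553
prox(-6.8986) = sign(-6.8986)*max(|-6.8986| - 2.34, 0) = -4.5586
prox(x) = [-4.1892, 4.5553, -4.5586]
||prox(x)||_1 = 4.1892 + 4.5553 + 4.5586 = 13.3031


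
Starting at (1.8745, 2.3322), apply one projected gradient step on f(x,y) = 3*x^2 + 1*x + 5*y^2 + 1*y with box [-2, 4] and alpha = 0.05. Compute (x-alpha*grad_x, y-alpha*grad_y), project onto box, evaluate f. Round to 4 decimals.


Step 1: Compute gradient at (1.8745, 2.3322).
grad_x = 2*3*1.8745 + 1 = 12.247
grad_y = 2*5*2.3322 + 1 = 24.322
Step 2: Gradient step.
x_raw = 1.8745 - 0.05*12.247 = 1.2622
y_raw = 2.3322 - 0.05*24.322 = 1.1161
Step 3: Project onto [-2, 4].
x_proj = clip(1.2622) = 1.2622
y_proj = clip(1.1161) = 1.1161
Step 4: Evaluate f.
f(1.2622, 1.1161) = 13.3857


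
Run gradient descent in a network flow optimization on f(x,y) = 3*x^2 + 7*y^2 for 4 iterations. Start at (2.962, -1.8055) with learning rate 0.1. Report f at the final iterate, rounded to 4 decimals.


Gradient descent on f(x,y) = 3*x^2 + 7*y^2.
Starting point: (2.962, -1.8055), alpha = 0.1
Step 1: grad_x = 2*3*2.962 = 17.772, grad_y = 2*7*-1.8055 = -25.277
  x_1 = 2.962 - 0.1*17.772 = 1.1848
  y_1 = -1.8055 - 0.1*-25.277 = 0.7222
Step 2: grad_x = 2*3*1.1848 = 7.1088, grad_y = 2*7*0.7222 = 10.1108
  x_2 = 1.1848 - 0.1*7.1088 = 0.4739
  y_2 = 0.7222 - 0.1*10.1108 = -0.2889
Step 3: grad_x = 2*3*0.4739 = 2.8435, grad_y = 2*7*-0.2889 = -4.0443
  x_3 = 0.4739 - 0.1*2.8435 = 0.1896
  y_3 = -0.2889 - 0.1*-4.0443 = 0.1156
Step 4: grad_x = 2*3*0.1896 = 1.1374, grad_y = 2*7*0.1156 = 1.6177
  x_4 = 0.1896 - 0.1*1.1374 = 0.0758
  y_4 = 0.1156 - 0.1*1.6177 = -0.0462
f(0.0758, -0.0462) = 3*0.0758^2 + 7*(-0.0462)^2 = 0.0322


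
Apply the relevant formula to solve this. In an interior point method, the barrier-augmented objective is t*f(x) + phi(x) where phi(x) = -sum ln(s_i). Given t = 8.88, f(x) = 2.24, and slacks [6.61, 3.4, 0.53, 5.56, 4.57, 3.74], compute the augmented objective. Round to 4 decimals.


Step 1: Compute log-barrier.
ln values: [1.8886, 1.2238, -0.6349, 1.7156, 1.5195, 1.3191]
phi = -(1.8886 + 1.2238 - 0.6349 + 1.7156 + 1.5195 + 1.3191) = -7.0317
Step 2: Compute augmented objective.
t*f(x) = 8.88*2.24 = 19.8912
Total = 19.8912 - 7.0317 = 12.8595


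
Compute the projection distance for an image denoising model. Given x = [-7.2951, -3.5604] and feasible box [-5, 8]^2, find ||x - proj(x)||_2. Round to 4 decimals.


Project each component onto [-5, 8].
clip(-7.2951) = -5.0, clip(-3.5604) = -3.5604
Projection = [-5.0, -3.5604]
Squared diffs: [5.2675, 0.0]
Distance = sqrt(5.2675) = 2.2951


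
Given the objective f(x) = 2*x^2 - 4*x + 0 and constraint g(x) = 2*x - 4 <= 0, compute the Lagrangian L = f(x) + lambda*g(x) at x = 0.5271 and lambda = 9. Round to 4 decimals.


Step 1: Evaluate f(x).
f(0.5271) = 2*0.5271^2 - 4*0.5271 + 0 = -1.5527
Step 2: Evaluate g(x).
g(0.5271) = 2*0.5271 - 4 = -2.9458
Step 3: Compute Lagrangian.
L = -1.5527 + 9*-2.9458 = -28.0649


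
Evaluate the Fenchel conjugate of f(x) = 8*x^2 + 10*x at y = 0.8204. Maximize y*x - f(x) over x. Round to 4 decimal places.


f*(y) = sup_x {y*x - a*x^2 - b*x} = sup_x {(y-b)*x - a*x^2}
FOC: (y - b) - 2a*x = 0 => x* = (y - b)/(2a)
x* = (0.8204 - 10)/(2*8) = -0.5737
f*(0.8204) = (y-b)^2/(4a) = (0.8204 - 10)^2/(4*8)
= 84.2651/32 = 2.6333


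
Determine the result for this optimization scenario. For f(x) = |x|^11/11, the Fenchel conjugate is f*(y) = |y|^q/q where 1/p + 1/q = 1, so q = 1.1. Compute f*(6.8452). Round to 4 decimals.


The conjugate exponent q satisfies 1/p + 1/q = 1.
p = 11, so q = 11/(11 - 1) = 1.1
|y|^q = 6.8452^1.1 = 8.2971
f*(6.8452) = 8.2971 / 1.1 = 7.5428


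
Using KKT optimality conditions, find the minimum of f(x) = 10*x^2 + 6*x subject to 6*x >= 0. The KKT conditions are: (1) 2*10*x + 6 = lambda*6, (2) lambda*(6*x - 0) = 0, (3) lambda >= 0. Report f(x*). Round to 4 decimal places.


Step 1: Try lambda = 0 (constraint inactive).
x_unc = -6/(2*10) = -0.3
Check: 6*-0.3 = -1.8 < 0 -- violated!
Step 2: Constraint must be active: 6*x = 0
x* = 0/6 = 0.0
lambda = (2*10*0.0 + 6)/6 = 1.0
Step 3: Compute optimal value.
f(x*) = 10*0.0^2 + 6*0.0 = 0.0


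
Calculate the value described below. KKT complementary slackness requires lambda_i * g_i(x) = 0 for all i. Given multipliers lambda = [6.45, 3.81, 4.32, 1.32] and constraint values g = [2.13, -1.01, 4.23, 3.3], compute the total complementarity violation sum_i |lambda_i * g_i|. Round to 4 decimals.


KKT complementary slackness check:
lambda_1 * g_1 = 6.45 * 2.13 = 13.7385
lambda_2 * g_2 = 3.81 * -1.01 = -3.8481
lambda_3 * g_3 = 4.32 * 4.23 = 18.2736
lambda_4 * g_4 = 1.32 * 3.3 = 4.356
Total violation = 13.7385 + 3.8481 + 18.2736 + 4.356 = 40.2162


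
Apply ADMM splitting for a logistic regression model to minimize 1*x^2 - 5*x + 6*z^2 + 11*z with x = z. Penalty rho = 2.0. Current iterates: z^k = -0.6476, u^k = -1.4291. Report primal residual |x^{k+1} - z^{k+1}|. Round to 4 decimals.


ADMM iteration with rho = 2.0, z^k = -0.6476, u^k = -1.4291
Step 1: x-update.
Minimize 1*x^2 - 5*x + (2.0/2)*(x + 0.6476 - 1.4291)^2
FOC: (2*1 + 2.0)*x = 5 + 2.0*(-0.6476 + 1.4291)
x^{k+1} = 1.6408
Step 2: z-update.
Minimize 6*z^2 + 11*z + (2.0/2)*(1.6408 - z - 1.4291)^2
FOC: (2*6 + 2.0)*z = -11 + 2.0*(1.6408 - 1.4291)
z^{k+1} = -0.7555
Step 3: u-update.
u^{k+1} = -1.4291 + 1.6408 + 0.7555 = 0.9671
Step 4: Primal residual = |1.6408 + 0.7555| = 2.3962


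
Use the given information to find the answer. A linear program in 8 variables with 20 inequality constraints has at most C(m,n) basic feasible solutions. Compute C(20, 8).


Each vertex corresponds to some choice of n active constraints out of m, so the number of vertices is at most C(m, n) = m! / (n!(m-n)!).
m = 20, n = 8
Numerator: 20 * 19 * 18 * 17 * 16 * 15 * 14 * 13
Denominator: 8! = 40320
C(20, 8) = 125970


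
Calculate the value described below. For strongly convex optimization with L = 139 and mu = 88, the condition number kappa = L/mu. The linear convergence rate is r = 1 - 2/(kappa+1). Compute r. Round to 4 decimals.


Step 1: Compute the condition number.
kappa = L/mu = 139/88 = 1.5795
Step 2: Compute the convergence rate.
r = 1 - 2/(kappa + 1) = 1 - 2*mu/(L + mu) = (L - mu)/(L + mu) = 51/227 = 0.2247


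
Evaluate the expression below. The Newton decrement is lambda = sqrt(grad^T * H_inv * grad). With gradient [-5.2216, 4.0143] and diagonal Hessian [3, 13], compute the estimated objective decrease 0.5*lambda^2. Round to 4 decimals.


Step 1: H is diagonal, so H^(-1) * g = [-1.7405, 0.3088].
Step 2: g^T H^(-1) g = sum_i g_i^2 / H_ii
  = (-5.2216)^2/3 + (4.0143)^2/13
  = 9.0884 + 1.2396 = 10.328
Step 3: Objective decrease = 0.5 * g^T H^(-1) g = 5.164


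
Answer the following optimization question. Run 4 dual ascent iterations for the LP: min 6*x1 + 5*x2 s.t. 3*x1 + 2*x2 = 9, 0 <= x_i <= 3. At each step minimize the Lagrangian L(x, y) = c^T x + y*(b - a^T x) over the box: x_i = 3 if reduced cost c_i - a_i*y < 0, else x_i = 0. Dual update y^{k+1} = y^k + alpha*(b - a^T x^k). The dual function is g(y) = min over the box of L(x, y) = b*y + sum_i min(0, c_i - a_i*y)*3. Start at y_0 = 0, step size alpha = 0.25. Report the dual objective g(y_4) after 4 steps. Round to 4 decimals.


Dual ascent for LP: min 6*x1 + 5*x2, 3*x1 + 2*x2 = 9, 0 <= x_i <= 3
Step 1: y^k = 0.0, reduced costs: (6.0, 5.0)
  x^k = (0.0, 0.0), subgradient = b - a^T x = 9.0
  y^{k+1} = 0.0 + 0.25*9.0 = 2.25
Step 2: y^k = 2.25, reduced costs: (-0.75, 0.5)
  x^k = (3.0, 0.0), subgradient = b - a^T x = 0.0
  y^{k+1} = 2.25 + 0.25*0.0 = 2.25
Step 3: y^k = 2.25, reduced costs: (-0.75, 0.5)
  x^k = (3.0, 0.0), subgradient = b - a^T x = 0.0
  y^{k+1} = 2.25 + 0.25*0.0 = 2.25
Step 4: y^k = 2.25, reduced costs: (-0.75, 0.5)
  x^k = (3.0, 0.0), subgradient = b - a^T x = 0.0
  y^{k+1} = 2.25 + 0.25*0.0 = 2.25
Dual objective at y_4 = 2.25: reduced costs (-0.75, 0.5), box minimizer x = (3.0, 0.0)
g(y_4) = b*y + (c1 - a1*y)*x1 + (c2 - a2*y)*x2 = 9*2.25 + (-0.75)*3.0 + 0.5*0.0 = 20.25 - 2.25 + 0.0 = 18.0


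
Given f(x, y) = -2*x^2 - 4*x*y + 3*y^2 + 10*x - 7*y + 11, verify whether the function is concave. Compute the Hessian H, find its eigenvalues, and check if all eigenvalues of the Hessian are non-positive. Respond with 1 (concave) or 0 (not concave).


The Hessian of f(x,y) = -2*x^2 - 4*x*y + 3*y^2 + 10*x - 7*y + 11 is:
H = [[-4, -4], [-4, 6]]
Trace = -4 + 6 = 2
Determinant = -4*6 - (-4)^2 = -40
Discriminant = (2)^2 - 4*-40 = 164.0
Eigenvalues: lambda_1 = -5.4031, lambda_2 = 7.4031
The function is not concave.

0


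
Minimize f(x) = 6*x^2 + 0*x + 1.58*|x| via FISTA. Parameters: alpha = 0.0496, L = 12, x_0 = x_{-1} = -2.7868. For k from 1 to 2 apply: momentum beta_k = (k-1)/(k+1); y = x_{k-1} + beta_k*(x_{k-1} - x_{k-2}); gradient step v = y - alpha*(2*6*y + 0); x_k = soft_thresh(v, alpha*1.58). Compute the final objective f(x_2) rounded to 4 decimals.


FISTA on f(x) = 6*x^2 + 0*x + 1.58*|x|
L = 12, alpha = 0.0496
Iteration 1: beta = 0.0, y = -2.7868 + 0.0*(-2.7868 + 2.7868) = -2.7868
  grad(y) = -33.4416, v = y - alpha*grad = -1.1281
  prox(v) = soft_thresh(-1.1281, 0.0784) = -1.0497
Iteration 2: beta = 0.3333, y = -1.0497 + 0.3333*(-1.0497 + 2.7868) = -0.4707
  grad(y) = -5.6485, v = y - alpha*grad = -0.1905
  prox(v) = soft_thresh(-0.1905, 0.0784) = -0.1122
f(x_2) = 6*(-0.1122)^2 + 0*(-0.1122) + 1.58*|-0.1122| = 0.2527


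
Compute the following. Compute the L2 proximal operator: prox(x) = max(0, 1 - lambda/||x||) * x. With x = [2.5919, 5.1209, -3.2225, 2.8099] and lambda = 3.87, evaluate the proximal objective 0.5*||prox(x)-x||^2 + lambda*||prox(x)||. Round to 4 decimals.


Step 1: Compute ||x||.
||x|| = 7.1569
Step 2: Compute scaling factor.
scale = max(0, 1 - 3.87/7.1569) = 0.4593
Step 3: prox(x) = [1.1904, 2.3519, -1.48, 1.2905]
||prox(x)|| = 3.2869
Step 4: Proximal objective.
0.5*||prox-x||^2 = 7.4885
lambda*||prox|| = 12.7203
Total = 20.2089


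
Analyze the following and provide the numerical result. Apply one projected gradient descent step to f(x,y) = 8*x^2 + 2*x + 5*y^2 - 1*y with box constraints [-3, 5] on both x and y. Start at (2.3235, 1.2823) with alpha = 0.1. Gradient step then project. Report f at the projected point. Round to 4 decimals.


Step 1: Compute gradient at (2.3235, 1.2823).
grad_x = 2*8*2.3235 + 2 = 39.176
grad_y = 2*5*1.2823 - 1 = 11.823
Step 2: Gradient step.
x_raw = 2.3235 - 0.1*39.176 = -1.5941
y_raw = 1.2823 - 0.1*11.823 = 0.1
Step 3: Project onto [-3, 5].
x_proj = clip(-1.5941) = -1.5941
y_proj = clip(0.1) = 0.1
Step 4: Evaluate f.
f(-1.5941, 0.1) = 17.091


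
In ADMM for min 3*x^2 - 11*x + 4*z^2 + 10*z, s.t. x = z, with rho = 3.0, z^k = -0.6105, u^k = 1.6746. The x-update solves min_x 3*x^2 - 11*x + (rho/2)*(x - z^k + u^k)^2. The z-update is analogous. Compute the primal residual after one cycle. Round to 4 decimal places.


ADMM iteration with rho = 3.0, z^k = -0.6105, u^k = 1.6746
Step 1: x-update.
Minimize 3*x^2 - 11*x + (3.0/2)*(x + 0.6105 + 1.6746)^2
FOC: (2*3 + 3.0)*x = 11 + 3.0*(-0.6105 - 1.6746)
x^{k+1} = 0.4605
Step 2: z-update.
Minimize 4*z^2 + 10*z + (3.0/2)*(0.4605 - z + 1.6746)^2
FOC: (2*4 + 3.0)*z = -10 + 3.0*(0.4605 + 1.6746)
z^{k+1} = -0.3268
Step 3: u-update.
u^{k+1} = 1.6746 + 0.4605 + 0.3268 = 2.4619
Step 4: Primal residual = |0.4605 + 0.3268| = 0.7873


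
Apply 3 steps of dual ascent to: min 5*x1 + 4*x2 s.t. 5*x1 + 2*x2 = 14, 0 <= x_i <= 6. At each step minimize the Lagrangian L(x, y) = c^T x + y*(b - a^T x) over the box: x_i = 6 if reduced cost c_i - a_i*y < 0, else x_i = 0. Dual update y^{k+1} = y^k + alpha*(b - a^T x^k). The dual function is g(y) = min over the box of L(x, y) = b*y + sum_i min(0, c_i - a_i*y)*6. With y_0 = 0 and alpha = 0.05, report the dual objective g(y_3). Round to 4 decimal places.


Dual ascent for LP: min 5*x1 + 4*x2, 5*x1 + 2*x2 = 14, 0 <= x_i <= 6
Step 1: y^k = 0.0, reduced costs: (5.0, 4.0)
  x^k = (0.0, 0.0), subgradient = b - a^T x = 14.0
  y^{k+1} = 0.0 + 0.05*14.0 = 0.7
Step 2: y^k = 0.7, reduced costs: (1.5, 2.6)
  x^k = (0.0, 0.0), subgradient = b - a^T x = 14.0
  y^{k+1} = 0.7 + 0.05*14.0 = 1.4
Step 3: y^k = 1.4, reduced costs: (-2.0, 1.2)
  x^k = (6.0, 0.0), subgradient = b - a^T x = -16.0
  y^{k+1} = 1.4 + 0.05*-16.0 = 0.6
Dual objective at y_3 = 0.6: reduced costs (2.0, 2.8), box minimizer x = (0.0, 0.0)
g(y_3) = b*y + (c1 - a1*y)*x1 + (c2 - a2*y)*x2 = 14*0.6 + 2.0*0.0 + 2.8*0.0 = 8.4 + 0.0 + 0.0 = 8.4


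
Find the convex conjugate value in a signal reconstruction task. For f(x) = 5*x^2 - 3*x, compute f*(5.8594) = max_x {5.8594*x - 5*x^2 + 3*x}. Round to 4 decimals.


f*(y) = sup_x {y*x - a*x^2 - b*x} = sup_x {(y-b)*x - a*x^2}
FOC: (y - b) - 2a*x = 0 => x* = (y - b)/(2a)
x* = (5.8594 + 3)/(2*5) = 0.8859
f*(5.8594) = (y-b)^2/(4a) = (5.8594 + 3)^2/(4*5)
= 78.489/20 = 3.9244


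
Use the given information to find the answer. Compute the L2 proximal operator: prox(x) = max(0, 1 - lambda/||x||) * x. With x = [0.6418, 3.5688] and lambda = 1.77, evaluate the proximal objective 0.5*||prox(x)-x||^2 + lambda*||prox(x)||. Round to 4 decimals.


Step 1: Compute ||x||.
||x|| = 3.6261
Step 2: Compute scaling factor.
scale = max(0, 1 - 1.77/3.6261) = 0.5119
Step 3: prox(x) = [0.3285, 1.8267]
||prox(x)|| = 1.8561
Step 4: Proximal objective.
0.5*||prox-x||^2 = 1.5665
lambda*||prox|| = 3.2853
Total = 4.8517


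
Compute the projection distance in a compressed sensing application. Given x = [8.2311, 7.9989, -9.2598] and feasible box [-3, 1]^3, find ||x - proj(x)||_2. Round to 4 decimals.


Project each component onto [-3, 1].
clip(8.2311) = 1.0, clip(7.9989) = 1.0, clip(-9.2598) = -3.0
Projection = [1.0, 1.0, -3.0]
Squared diffs: [52.2888, 48.9846, 39.1851]
Distance = sqrt(140.4585) = 11.8515


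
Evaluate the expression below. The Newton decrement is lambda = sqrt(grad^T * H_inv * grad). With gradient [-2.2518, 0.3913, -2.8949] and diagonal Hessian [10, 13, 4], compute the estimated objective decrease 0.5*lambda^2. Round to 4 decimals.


Step 1: H is diagonal, so H^(-1) * g = [-0.2252, 0.0301, -0.7237].
Step 2: g^T H^(-1) g = sum_i g_i^2 / H_ii
  = (-2.2518)^2/10 + (0.3913)^2/13 + (-2.8949)^2/4
  = 0.5071 + 0.0118 + 2.0951 = 2.6139
Step 3: Objective decrease = 0.5 * g^T H^(-1) g = 1.307


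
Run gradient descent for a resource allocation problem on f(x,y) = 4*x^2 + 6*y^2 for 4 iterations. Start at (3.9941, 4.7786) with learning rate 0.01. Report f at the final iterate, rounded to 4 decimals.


Gradient descent on f(x,y) = 4*x^2 + 6*y^2.
Starting point: (3.9941, 4.7786), alpha = 0.01
Step 1: grad_x = 2*4*3.9941 = 31.9528, grad_y = 2*6*4.7786 = 57.3432
  x_1 = 3.9941 - 0.01*31.9528 = 3.6746
  y_1 = 4.7786 - 0.01*57.3432 = 4.2052
Step 2: grad_x = 2*4*3.6746 = 29.3966, grad_y = 2*6*4.2052 = 50.462
  x_2 = 3.6746 - 0.01*29.3966 = 3.3806
  y_2 = 4.2052 - 0.01*50.462 = 3.7005
Step 3: grad_x = 2*4*3.3806 = 27.0448, grad_y = 2*6*3.7005 = 44.4066
  x_3 = 3.3806 - 0.01*27.0448 = 3.1102
  y_3 = 3.7005 - 0.01*44.4066 = 3.2565
Step 4: grad_x = 2*4*3.1102 = 24.8813, grad_y = 2*6*3.2565 = 39.0778
  x_4 = 3.1102 - 0.01*24.8813 = 2.8613
  y_4 = 3.2565 - 0.01*39.0778 = 2.8657
f(2.8613, 2.8657) = 4*2.8613^2 + 6*2.8657^2 = 82.0227
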